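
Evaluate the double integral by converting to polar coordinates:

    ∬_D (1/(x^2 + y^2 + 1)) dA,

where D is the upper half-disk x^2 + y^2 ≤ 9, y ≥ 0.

The region D is 0 ≤ r ≤ 3, 0 ≤ θ ≤ π in polar coordinates, where x = r cos(θ), y = r sin(θ), and dA = r dr dθ.

Under the substitution, the integrand becomes 1/(r^2 + 1), so

    ∬_D (1/(x^2 + y^2 + 1)) dA = ∫_{0}^{π} ∫_{0}^{3} (1/(r^2 + 1)) · r dr dθ.

Inner integral (in r): ∫_{0}^{3} (1/(r^2 + 1)) · r dr = log(10)/2.

Outer integral (in θ): ∫_{0}^{π} (log(10)/2) dθ = π log(10)/2.

Therefore ∬_D (1/(x^2 + y^2 + 1)) dA = π log(10)/2.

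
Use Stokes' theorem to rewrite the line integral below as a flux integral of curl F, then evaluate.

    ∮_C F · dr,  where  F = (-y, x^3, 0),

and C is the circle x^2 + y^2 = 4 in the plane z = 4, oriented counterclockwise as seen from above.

Let S be the flat disk x^2 + y^2 ≤ 4 in the plane z = 4, with upward unit normal n̂ = ẑ. By Stokes' theorem,

    ∮_C F · dr = ∬_S (∇ × F) · n̂ dS = ∬_D (curl F)_z dA,

where D is the disk x^2 + y^2 ≤ 4.

Compute the curl of F = (-y, x^3, 0):
    (∇ × F)_x = ∂F_z/∂y - ∂F_y/∂z = 0,
    (∇ × F)_y = ∂F_x/∂z - ∂F_z/∂x = 0,
    (∇ × F)_z = ∂F_y/∂x - ∂F_x/∂y = 3x^2 + 1.

On z = 4, (curl F)_z = 3x^2 + 1.

Convert to polar (x = r cos θ, y = r sin θ, dA = r dr dθ); the integrand becomes 3r^2cos(θ)^2 + 1, so

    ∬_D (curl F)_z dA = ∫_0^{2π} ∫_0^{2} (3r^2cos(θ)^2 + 1) · r dr dθ.

Inner (r from 0 to 2): 12cos(θ)^2 + 2.
Outer (θ from 0 to 2π): 16π.

Therefore ∮_C F · dr = 16π.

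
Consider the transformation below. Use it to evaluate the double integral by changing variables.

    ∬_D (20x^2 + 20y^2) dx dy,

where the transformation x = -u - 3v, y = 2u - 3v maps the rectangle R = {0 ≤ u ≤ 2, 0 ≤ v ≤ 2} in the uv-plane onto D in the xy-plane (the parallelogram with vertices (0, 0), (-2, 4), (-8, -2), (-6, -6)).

Compute the Jacobian determinant of (x, y) with respect to (u, v):

    ∂(x,y)/∂(u,v) = | -1  -3 | = (-1)(-3) - (-3)(2) = 9.
                   | 2  -3 |

Its absolute value is |J| = 9 (the area scaling factor).

Substituting x = -u - 3v, y = 2u - 3v into the integrand,

    20x^2 + 20y^2 → 100u^2 - 120u v + 360v^2,

so the integral becomes

    ∬_R (100u^2 - 120u v + 360v^2) · |J| du dv = ∫_0^2 ∫_0^2 (900u^2 - 1080u v + 3240v^2) dv du.

Inner (v): 1800u^2 - 2160u + 8640.
Outer (u): 17760.

Therefore ∬_D (20x^2 + 20y^2) dx dy = 17760.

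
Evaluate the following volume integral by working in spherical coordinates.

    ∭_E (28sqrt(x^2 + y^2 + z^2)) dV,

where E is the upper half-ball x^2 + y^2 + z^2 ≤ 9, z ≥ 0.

In spherical coordinates, x = ρ sin(φ) cos(θ), y = ρ sin(φ) sin(θ), z = ρ cos(φ), and dV = ρ^2 sin(φ) dρ dφ dθ.

The integrand becomes 28ρ, so

    ∭_E (28sqrt(x^2 + y^2 + z^2)) dV = ∫_{0}^{2π} ∫_{0}^{π/2} ∫_{0}^{3} (28ρ) · ρ^2 sin(φ) dρ dφ dθ.

Inner (ρ): 567sin(φ).
Middle (φ): 567.
Outer (θ): 1134π.

Therefore the triple integral equals 1134π.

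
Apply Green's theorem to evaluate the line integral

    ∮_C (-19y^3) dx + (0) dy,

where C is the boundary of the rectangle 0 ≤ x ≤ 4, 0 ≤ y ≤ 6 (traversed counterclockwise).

Green's theorem converts the closed line integral into a double integral over the enclosed region D:

    ∮_C P dx + Q dy = ∬_D (∂Q/∂x - ∂P/∂y) dA.

Here P = -19y^3, Q = 0, so

    ∂Q/∂x = 0,    ∂P/∂y = -57y^2,
    ∂Q/∂x - ∂P/∂y = 57y^2.

D is the region 0 ≤ x ≤ 4, 0 ≤ y ≤ 6. Evaluating the double integral:

    ∬_D (57y^2) dA = ∫_0^{4} ∫_0^{6} (57y^2) dy dx.

Inner (y from 0 to 6): 4104.
Outer (x from 0 to 4): 16416.

Therefore ∮_C P dx + Q dy = 16416.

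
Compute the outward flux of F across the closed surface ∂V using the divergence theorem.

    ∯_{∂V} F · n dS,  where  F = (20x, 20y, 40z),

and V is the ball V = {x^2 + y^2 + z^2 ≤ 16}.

By the divergence theorem,

    ∯_{∂V} F · n dS = ∭_V (∇ · F) dV.

Compute the divergence:
    ∇ · F = ∂F_x/∂x + ∂F_y/∂y + ∂F_z/∂z = 20 + 20 + 40 = 80.

In spherical coordinates, x = ρ sin(φ) cos(θ), y = ρ sin(φ) sin(θ), z = ρ cos(φ), dV = ρ^2 sin(φ) dρ dφ dθ, with 0 ≤ ρ ≤ 4, 0 ≤ φ ≤ π, 0 ≤ θ ≤ 2π.

The integrand, after substitution and multiplying by the volume element, becomes (80) · ρ^2 sin(φ), so

    ∭_V (∇·F) dV = ∫_0^{2π} ∫_0^{π} ∫_0^{4} (80) · ρ^2 sin(φ) dρ dφ dθ.

Inner (ρ from 0 to 4): 5120sin(φ)/3.
Middle (φ from 0 to π): 10240/3.
Outer (θ from 0 to 2π): 20480π/3.

Therefore ∯_{∂V} F · n dS = 20480π/3.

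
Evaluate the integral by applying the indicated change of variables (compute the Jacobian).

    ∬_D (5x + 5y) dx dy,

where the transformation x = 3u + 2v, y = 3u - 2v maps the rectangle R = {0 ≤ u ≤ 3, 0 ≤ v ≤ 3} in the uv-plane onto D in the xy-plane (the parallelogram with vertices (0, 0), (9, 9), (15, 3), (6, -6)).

Compute the Jacobian determinant of (x, y) with respect to (u, v):

    ∂(x,y)/∂(u,v) = | 3  2 | = (3)(-2) - (2)(3) = -12.
                   | 3  -2 |

Its absolute value is |J| = 12 (the area scaling factor).

Substituting x = 3u + 2v, y = 3u - 2v into the integrand,

    5x + 5y → 30u,

so the integral becomes

    ∬_R (30u) · |J| du dv = ∫_0^3 ∫_0^3 (360u) dv du.

Inner (v): 1080u.
Outer (u): 4860.

Therefore ∬_D (5x + 5y) dx dy = 4860.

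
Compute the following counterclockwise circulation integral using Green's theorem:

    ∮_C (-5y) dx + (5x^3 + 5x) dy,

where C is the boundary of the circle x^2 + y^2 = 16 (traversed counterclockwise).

Green's theorem converts the closed line integral into a double integral over the enclosed region D:

    ∮_C P dx + Q dy = ∬_D (∂Q/∂x - ∂P/∂y) dA.

Here P = -5y, Q = 5x^3 + 5x, so

    ∂Q/∂x = 15x^2 + 5,    ∂P/∂y = -5,
    ∂Q/∂x - ∂P/∂y = 15x^2 + 10.

D is the region x^2 + y^2 ≤ 16. Evaluating the double integral:

In polar coordinates (x = r cos θ, y = r sin θ, dA = r dr dθ) the integrand becomes 15r^2cos(θ)^2 + 10, so

    ∬_D (15x^2 + 10) dA = ∫_0^{2π} ∫_0^{4} (15r^2cos(θ)^2 + 10) · r dr dθ.

Inner (r from 0 to 4): 960cos(θ)^2 + 80.
Outer (θ from 0 to 2π): 1120π.

Therefore ∮_C P dx + Q dy = 1120π.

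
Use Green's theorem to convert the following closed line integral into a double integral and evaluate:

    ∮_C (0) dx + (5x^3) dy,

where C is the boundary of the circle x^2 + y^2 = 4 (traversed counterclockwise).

Green's theorem converts the closed line integral into a double integral over the enclosed region D:

    ∮_C P dx + Q dy = ∬_D (∂Q/∂x - ∂P/∂y) dA.

Here P = 0, Q = 5x^3, so

    ∂Q/∂x = 15x^2,    ∂P/∂y = 0,
    ∂Q/∂x - ∂P/∂y = 15x^2.

D is the region x^2 + y^2 ≤ 4. Evaluating the double integral:

In polar coordinates (x = r cos θ, y = r sin θ, dA = r dr dθ) the integrand becomes 15r^2cos(θ)^2, so

    ∬_D (15x^2) dA = ∫_0^{2π} ∫_0^{2} (15r^2cos(θ)^2) · r dr dθ.

Inner (r from 0 to 2): 60cos(θ)^2.
Outer (θ from 0 to 2π): 60π.

Therefore ∮_C P dx + Q dy = 60π.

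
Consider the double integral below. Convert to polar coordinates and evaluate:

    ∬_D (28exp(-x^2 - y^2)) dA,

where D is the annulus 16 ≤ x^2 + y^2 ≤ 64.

The region D is 4 ≤ r ≤ 8, 0 ≤ θ ≤ 2π in polar coordinates, where x = r cos(θ), y = r sin(θ), and dA = r dr dθ.

Under the substitution, the integrand becomes 28exp(-r^2), so

    ∬_D (28exp(-x^2 - y^2)) dA = ∫_{0}^{2π} ∫_{4}^{8} (28exp(-r^2)) · r dr dθ.

Inner integral (in r): ∫_{4}^{8} (28exp(-r^2)) · r dr = -(14 - 14exp(48))exp(-64).

Outer integral (in θ): ∫_{0}^{2π} (-(14 - 14exp(48))exp(-64)) dθ = -28π (1 - exp(48))exp(-64).

Therefore ∬_D (28exp(-x^2 - y^2)) dA = -28π (1 - exp(48))exp(-64).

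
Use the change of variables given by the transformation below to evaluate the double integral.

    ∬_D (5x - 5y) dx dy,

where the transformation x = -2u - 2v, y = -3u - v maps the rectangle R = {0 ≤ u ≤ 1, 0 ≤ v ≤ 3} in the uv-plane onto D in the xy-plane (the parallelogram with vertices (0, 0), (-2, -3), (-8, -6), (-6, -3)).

Compute the Jacobian determinant of (x, y) with respect to (u, v):

    ∂(x,y)/∂(u,v) = | -2  -2 | = (-2)(-1) - (-2)(-3) = -4.
                   | -3  -1 |

Its absolute value is |J| = 4 (the area scaling factor).

Substituting x = -2u - 2v, y = -3u - v into the integrand,

    5x - 5y → 5u - 5v,

so the integral becomes

    ∬_R (5u - 5v) · |J| du dv = ∫_0^1 ∫_0^3 (20u - 20v) dv du.

Inner (v): 60u - 90.
Outer (u): -60.

Therefore ∬_D (5x - 5y) dx dy = -60.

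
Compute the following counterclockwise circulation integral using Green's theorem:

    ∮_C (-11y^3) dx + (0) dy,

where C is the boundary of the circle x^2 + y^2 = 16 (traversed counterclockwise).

Green's theorem converts the closed line integral into a double integral over the enclosed region D:

    ∮_C P dx + Q dy = ∬_D (∂Q/∂x - ∂P/∂y) dA.

Here P = -11y^3, Q = 0, so

    ∂Q/∂x = 0,    ∂P/∂y = -33y^2,
    ∂Q/∂x - ∂P/∂y = 33y^2.

D is the region x^2 + y^2 ≤ 16. Evaluating the double integral:

In polar coordinates (x = r cos θ, y = r sin θ, dA = r dr dθ) the integrand becomes 33r^2sin(θ)^2, so

    ∬_D (33y^2) dA = ∫_0^{2π} ∫_0^{4} (33r^2sin(θ)^2) · r dr dθ.

Inner (r from 0 to 4): 2112sin(θ)^2.
Outer (θ from 0 to 2π): 2112π.

Therefore ∮_C P dx + Q dy = 2112π.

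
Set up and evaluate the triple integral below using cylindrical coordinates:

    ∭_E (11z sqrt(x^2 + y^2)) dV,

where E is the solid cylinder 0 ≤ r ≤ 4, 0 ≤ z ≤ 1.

In cylindrical coordinates, x = r cos(θ), y = r sin(θ), z = z, and dV = r dr dθ dz.

The integrand becomes 11r z, so

    ∭_E (11z sqrt(x^2 + y^2)) dV = ∫_{0}^{2π} ∫_{0}^{4} ∫_{0}^{1} (11r z) · r dz dr dθ.

Inner (z): 11r^2/2.
Middle (r from 0 to 4): 352/3.
Outer (θ): 704π/3.

Therefore the triple integral equals 704π/3.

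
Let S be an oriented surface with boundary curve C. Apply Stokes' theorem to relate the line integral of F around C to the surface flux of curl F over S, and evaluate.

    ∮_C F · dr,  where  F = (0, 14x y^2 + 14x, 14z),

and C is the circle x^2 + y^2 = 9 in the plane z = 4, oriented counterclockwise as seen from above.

Let S be the flat disk x^2 + y^2 ≤ 9 in the plane z = 4, with upward unit normal n̂ = ẑ. By Stokes' theorem,

    ∮_C F · dr = ∬_S (∇ × F) · n̂ dS = ∬_D (curl F)_z dA,

where D is the disk x^2 + y^2 ≤ 9.

Compute the curl of F = (0, 14x y^2 + 14x, 14z):
    (∇ × F)_x = ∂F_z/∂y - ∂F_y/∂z = 0,
    (∇ × F)_y = ∂F_x/∂z - ∂F_z/∂x = 0,
    (∇ × F)_z = ∂F_y/∂x - ∂F_x/∂y = 14y^2 + 14.

On z = 4, (curl F)_z = 14y^2 + 14.

Convert to polar (x = r cos θ, y = r sin θ, dA = r dr dθ); the integrand becomes 14r^2sin(θ)^2 + 14, so

    ∬_D (curl F)_z dA = ∫_0^{2π} ∫_0^{3} (14r^2sin(θ)^2 + 14) · r dr dθ.

Inner (r from 0 to 3): 567sin(θ)^2/2 + 63.
Outer (θ from 0 to 2π): 819π/2.

Therefore ∮_C F · dr = 819π/2.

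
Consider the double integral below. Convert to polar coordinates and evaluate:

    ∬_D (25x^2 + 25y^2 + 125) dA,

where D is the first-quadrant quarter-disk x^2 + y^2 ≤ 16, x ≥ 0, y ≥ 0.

The region D is 0 ≤ r ≤ 4, 0 ≤ θ ≤ π/2 in polar coordinates, where x = r cos(θ), y = r sin(θ), and dA = r dr dθ.

Under the substitution, the integrand becomes 25r^2 + 125, so

    ∬_D (25x^2 + 25y^2 + 125) dA = ∫_{0}^{π/2} ∫_{0}^{4} (25r^2 + 125) · r dr dθ.

Inner integral (in r): ∫_{0}^{4} (25r^2 + 125) · r dr = 2600.

Outer integral (in θ): ∫_{0}^{π/2} (2600) dθ = 1300π.

Therefore ∬_D (25x^2 + 25y^2 + 125) dA = 1300π.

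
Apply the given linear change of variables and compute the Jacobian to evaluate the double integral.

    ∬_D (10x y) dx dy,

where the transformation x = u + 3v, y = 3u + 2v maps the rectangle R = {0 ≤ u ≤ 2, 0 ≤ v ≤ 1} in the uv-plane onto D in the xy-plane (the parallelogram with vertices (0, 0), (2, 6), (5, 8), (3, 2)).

Compute the Jacobian determinant of (x, y) with respect to (u, v):

    ∂(x,y)/∂(u,v) = | 1  3 | = (1)(2) - (3)(3) = -7.
                   | 3  2 |

Its absolute value is |J| = 7 (the area scaling factor).

Substituting x = u + 3v, y = 3u + 2v into the integrand,

    10x y → 30u^2 + 110u v + 60v^2,

so the integral becomes

    ∬_R (30u^2 + 110u v + 60v^2) · |J| du dv = ∫_0^2 ∫_0^1 (210u^2 + 770u v + 420v^2) dv du.

Inner (v): 210u^2 + 385u + 140.
Outer (u): 1610.

Therefore ∬_D (10x y) dx dy = 1610.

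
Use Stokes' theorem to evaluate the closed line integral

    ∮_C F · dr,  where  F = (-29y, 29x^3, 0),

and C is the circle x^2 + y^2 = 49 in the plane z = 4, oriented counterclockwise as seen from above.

Let S be the flat disk x^2 + y^2 ≤ 49 in the plane z = 4, with upward unit normal n̂ = ẑ. By Stokes' theorem,

    ∮_C F · dr = ∬_S (∇ × F) · n̂ dS = ∬_D (curl F)_z dA,

where D is the disk x^2 + y^2 ≤ 49.

Compute the curl of F = (-29y, 29x^3, 0):
    (∇ × F)_x = ∂F_z/∂y - ∂F_y/∂z = 0,
    (∇ × F)_y = ∂F_x/∂z - ∂F_z/∂x = 0,
    (∇ × F)_z = ∂F_y/∂x - ∂F_x/∂y = 87x^2 + 29.

On z = 4, (curl F)_z = 87x^2 + 29.

Convert to polar (x = r cos θ, y = r sin θ, dA = r dr dθ); the integrand becomes 87r^2cos(θ)^2 + 29, so

    ∬_D (curl F)_z dA = ∫_0^{2π} ∫_0^{7} (87r^2cos(θ)^2 + 29) · r dr dθ.

Inner (r from 0 to 7): 208887cos(θ)^2/4 + 1421/2.
Outer (θ from 0 to 2π): 214571π/4.

Therefore ∮_C F · dr = 214571π/4.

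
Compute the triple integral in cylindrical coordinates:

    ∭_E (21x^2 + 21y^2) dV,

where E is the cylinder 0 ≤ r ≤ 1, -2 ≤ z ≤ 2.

In cylindrical coordinates, x = r cos(θ), y = r sin(θ), z = z, and dV = r dr dθ dz.

The integrand becomes 21r^2, so

    ∭_E (21x^2 + 21y^2) dV = ∫_{0}^{2π} ∫_{0}^{1} ∫_{-2}^{2} (21r^2) · r dz dr dθ.

Inner (z): 84r^3.
Middle (r from 0 to 1): 21.
Outer (θ): 42π.

Therefore the triple integral equals 42π.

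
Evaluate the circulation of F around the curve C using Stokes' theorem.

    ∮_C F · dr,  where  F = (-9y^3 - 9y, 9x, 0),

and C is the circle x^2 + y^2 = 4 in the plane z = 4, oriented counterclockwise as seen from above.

Let S be the flat disk x^2 + y^2 ≤ 4 in the plane z = 4, with upward unit normal n̂ = ẑ. By Stokes' theorem,

    ∮_C F · dr = ∬_S (∇ × F) · n̂ dS = ∬_D (curl F)_z dA,

where D is the disk x^2 + y^2 ≤ 4.

Compute the curl of F = (-9y^3 - 9y, 9x, 0):
    (∇ × F)_x = ∂F_z/∂y - ∂F_y/∂z = 0,
    (∇ × F)_y = ∂F_x/∂z - ∂F_z/∂x = 0,
    (∇ × F)_z = ∂F_y/∂x - ∂F_x/∂y = 27y^2 + 18.

On z = 4, (curl F)_z = 27y^2 + 18.

Convert to polar (x = r cos θ, y = r sin θ, dA = r dr dθ); the integrand becomes 27r^2sin(θ)^2 + 18, so

    ∬_D (curl F)_z dA = ∫_0^{2π} ∫_0^{2} (27r^2sin(θ)^2 + 18) · r dr dθ.

Inner (r from 0 to 2): 108sin(θ)^2 + 36.
Outer (θ from 0 to 2π): 180π.

Therefore ∮_C F · dr = 180π.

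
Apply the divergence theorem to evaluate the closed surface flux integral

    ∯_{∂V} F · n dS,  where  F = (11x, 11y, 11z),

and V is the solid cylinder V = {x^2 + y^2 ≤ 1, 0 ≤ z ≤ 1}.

By the divergence theorem,

    ∯_{∂V} F · n dS = ∭_V (∇ · F) dV.

Compute the divergence:
    ∇ · F = ∂F_x/∂x + ∂F_y/∂y + ∂F_z/∂z = 11 + 11 + 11 = 33.

In cylindrical coordinates, x = r cos(θ), y = r sin(θ), z = z, dV = r dr dθ dz, with 0 ≤ r ≤ 1, 0 ≤ θ ≤ 2π, 0 ≤ z ≤ 1.

The integrand, after substitution and multiplying by the volume element, becomes (33) · r, so

    ∭_V (∇·F) dV = ∫_0^{2π} ∫_0^{1} ∫_0^{1} (33) · r dz dr dθ.

Inner (z from 0 to 1): 33r.
Middle (r from 0 to 1): 33/2.
Outer (θ from 0 to 2π): 33π.

Therefore ∯_{∂V} F · n dS = 33π.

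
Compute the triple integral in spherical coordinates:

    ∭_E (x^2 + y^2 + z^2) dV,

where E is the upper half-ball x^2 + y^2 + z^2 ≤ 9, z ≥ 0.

In spherical coordinates, x = ρ sin(φ) cos(θ), y = ρ sin(φ) sin(θ), z = ρ cos(φ), and dV = ρ^2 sin(φ) dρ dφ dθ.

The integrand becomes ρ^2, so

    ∭_E (x^2 + y^2 + z^2) dV = ∫_{0}^{2π} ∫_{0}^{π/2} ∫_{0}^{3} (ρ^2) · ρ^2 sin(φ) dρ dφ dθ.

Inner (ρ): 243sin(φ)/5.
Middle (φ): 243/5.
Outer (θ): 486π/5.

Therefore the triple integral equals 486π/5.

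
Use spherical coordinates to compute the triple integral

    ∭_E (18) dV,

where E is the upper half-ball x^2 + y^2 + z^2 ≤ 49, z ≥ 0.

In spherical coordinates, x = ρ sin(φ) cos(θ), y = ρ sin(φ) sin(θ), z = ρ cos(φ), and dV = ρ^2 sin(φ) dρ dφ dθ.

The integrand becomes 18, so

    ∭_E (18) dV = ∫_{0}^{2π} ∫_{0}^{π/2} ∫_{0}^{7} (18) · ρ^2 sin(φ) dρ dφ dθ.

Inner (ρ): 2058sin(φ).
Middle (φ): 2058.
Outer (θ): 4116π.

Therefore the triple integral equals 4116π.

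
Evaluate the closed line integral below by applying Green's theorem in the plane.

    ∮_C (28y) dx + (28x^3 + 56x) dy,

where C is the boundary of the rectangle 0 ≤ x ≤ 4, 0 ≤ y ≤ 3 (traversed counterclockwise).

Green's theorem converts the closed line integral into a double integral over the enclosed region D:

    ∮_C P dx + Q dy = ∬_D (∂Q/∂x - ∂P/∂y) dA.

Here P = 28y, Q = 28x^3 + 56x, so

    ∂Q/∂x = 84x^2 + 56,    ∂P/∂y = 28,
    ∂Q/∂x - ∂P/∂y = 84x^2 + 28.

D is the region 0 ≤ x ≤ 4, 0 ≤ y ≤ 3. Evaluating the double integral:

    ∬_D (84x^2 + 28) dA = ∫_0^{4} ∫_0^{3} (84x^2 + 28) dy dx.

Inner (y from 0 to 3): 252x^2 + 84.
Outer (x from 0 to 4): 5712.

Therefore ∮_C P dx + Q dy = 5712.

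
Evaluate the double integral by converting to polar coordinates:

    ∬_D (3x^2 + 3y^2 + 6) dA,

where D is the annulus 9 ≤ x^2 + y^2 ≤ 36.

The region D is 3 ≤ r ≤ 6, 0 ≤ θ ≤ 2π in polar coordinates, where x = r cos(θ), y = r sin(θ), and dA = r dr dθ.

Under the substitution, the integrand becomes 3r^2 + 6, so

    ∬_D (3x^2 + 3y^2 + 6) dA = ∫_{0}^{2π} ∫_{3}^{6} (3r^2 + 6) · r dr dθ.

Inner integral (in r): ∫_{3}^{6} (3r^2 + 6) · r dr = 3969/4.

Outer integral (in θ): ∫_{0}^{2π} (3969/4) dθ = 3969π/2.

Therefore ∬_D (3x^2 + 3y^2 + 6) dA = 3969π/2.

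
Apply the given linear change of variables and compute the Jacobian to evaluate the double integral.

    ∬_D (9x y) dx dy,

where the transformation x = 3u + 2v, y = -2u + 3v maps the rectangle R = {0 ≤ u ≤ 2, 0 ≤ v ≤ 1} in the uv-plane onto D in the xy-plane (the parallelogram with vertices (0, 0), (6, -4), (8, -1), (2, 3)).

Compute the Jacobian determinant of (x, y) with respect to (u, v):

    ∂(x,y)/∂(u,v) = | 3  2 | = (3)(3) - (2)(-2) = 13.
                   | -2  3 |

Its absolute value is |J| = 13 (the area scaling factor).

Substituting x = 3u + 2v, y = -2u + 3v into the integrand,

    9x y → -54u^2 + 45u v + 54v^2,

so the integral becomes

    ∬_R (-54u^2 + 45u v + 54v^2) · |J| du dv = ∫_0^2 ∫_0^1 (-702u^2 + 585u v + 702v^2) dv du.

Inner (v): -702u^2 + 585u/2 + 234.
Outer (u): -819.

Therefore ∬_D (9x y) dx dy = -819.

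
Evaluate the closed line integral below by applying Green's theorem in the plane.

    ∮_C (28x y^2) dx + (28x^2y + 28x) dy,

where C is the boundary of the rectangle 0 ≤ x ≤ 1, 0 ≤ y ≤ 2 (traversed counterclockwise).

Green's theorem converts the closed line integral into a double integral over the enclosed region D:

    ∮_C P dx + Q dy = ∬_D (∂Q/∂x - ∂P/∂y) dA.

Here P = 28x y^2, Q = 28x^2y + 28x, so

    ∂Q/∂x = 56x y + 28,    ∂P/∂y = 56x y,
    ∂Q/∂x - ∂P/∂y = 28.

D is the region 0 ≤ x ≤ 1, 0 ≤ y ≤ 2. Evaluating the double integral:

    ∬_D (28) dA = ∫_0^{1} ∫_0^{2} (28) dy dx.

Inner (y from 0 to 2): 56.
Outer (x from 0 to 1): 56.

Therefore ∮_C P dx + Q dy = 56.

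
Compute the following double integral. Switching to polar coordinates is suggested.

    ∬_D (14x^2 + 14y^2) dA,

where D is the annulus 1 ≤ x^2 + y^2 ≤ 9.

The region D is 1 ≤ r ≤ 3, 0 ≤ θ ≤ 2π in polar coordinates, where x = r cos(θ), y = r sin(θ), and dA = r dr dθ.

Under the substitution, the integrand becomes 14r^2, so

    ∬_D (14x^2 + 14y^2) dA = ∫_{0}^{2π} ∫_{1}^{3} (14r^2) · r dr dθ.

Inner integral (in r): ∫_{1}^{3} (14r^2) · r dr = 280.

Outer integral (in θ): ∫_{0}^{2π} (280) dθ = 560π.

Therefore ∬_D (14x^2 + 14y^2) dA = 560π.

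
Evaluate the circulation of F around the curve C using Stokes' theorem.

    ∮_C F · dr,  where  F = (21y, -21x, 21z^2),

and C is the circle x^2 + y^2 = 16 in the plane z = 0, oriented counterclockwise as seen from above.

Let S be the flat disk x^2 + y^2 ≤ 16 in the plane z = 0, with upward unit normal n̂ = ẑ. By Stokes' theorem,

    ∮_C F · dr = ∬_S (∇ × F) · n̂ dS = ∬_D (curl F)_z dA,

where D is the disk x^2 + y^2 ≤ 16.

Compute the curl of F = (21y, -21x, 21z^2):
    (∇ × F)_x = ∂F_z/∂y - ∂F_y/∂z = 0,
    (∇ × F)_y = ∂F_x/∂z - ∂F_z/∂x = 0,
    (∇ × F)_z = ∂F_y/∂x - ∂F_x/∂y = -42.

On z = 0, (curl F)_z = -42.

Convert to polar (x = r cos θ, y = r sin θ, dA = r dr dθ); the integrand becomes -42, so

    ∬_D (curl F)_z dA = ∫_0^{2π} ∫_0^{4} (-42) · r dr dθ.

Inner (r from 0 to 4): -336.
Outer (θ from 0 to 2π): -672π.

Therefore ∮_C F · dr = -672π.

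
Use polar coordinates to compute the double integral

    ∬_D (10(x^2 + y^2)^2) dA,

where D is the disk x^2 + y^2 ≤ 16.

The region D is 0 ≤ r ≤ 4, 0 ≤ θ ≤ 2π in polar coordinates, where x = r cos(θ), y = r sin(θ), and dA = r dr dθ.

Under the substitution, the integrand becomes 10r^4, so

    ∬_D (10(x^2 + y^2)^2) dA = ∫_{0}^{2π} ∫_{0}^{4} (10r^4) · r dr dθ.

Inner integral (in r): ∫_{0}^{4} (10r^4) · r dr = 20480/3.

Outer integral (in θ): ∫_{0}^{2π} (20480/3) dθ = 40960π/3.

Therefore ∬_D (10(x^2 + y^2)^2) dA = 40960π/3.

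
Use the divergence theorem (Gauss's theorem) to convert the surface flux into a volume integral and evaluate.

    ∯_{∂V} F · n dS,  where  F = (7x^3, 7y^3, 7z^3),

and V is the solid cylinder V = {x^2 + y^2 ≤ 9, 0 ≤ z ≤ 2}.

By the divergence theorem,

    ∯_{∂V} F · n dS = ∭_V (∇ · F) dV.

Compute the divergence:
    ∇ · F = ∂F_x/∂x + ∂F_y/∂y + ∂F_z/∂z = 21x^2 + 21y^2 + 21z^2.

In cylindrical coordinates, x = r cos(θ), y = r sin(θ), z = z, dV = r dr dθ dz, with 0 ≤ r ≤ 3, 0 ≤ θ ≤ 2π, 0 ≤ z ≤ 2.

The integrand, after substitution and multiplying by the volume element, becomes (21r^2 + 21z^2) · r, so

    ∭_V (∇·F) dV = ∫_0^{2π} ∫_0^{3} ∫_0^{2} (21r^2 + 21z^2) · r dz dr dθ.

Inner (z from 0 to 2): 42r^3 + 56r.
Middle (r from 0 to 3): 2205/2.
Outer (θ from 0 to 2π): 2205π.

Therefore ∯_{∂V} F · n dS = 2205π.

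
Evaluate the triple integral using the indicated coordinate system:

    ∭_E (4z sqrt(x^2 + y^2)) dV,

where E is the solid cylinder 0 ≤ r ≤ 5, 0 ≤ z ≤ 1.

In cylindrical coordinates, x = r cos(θ), y = r sin(θ), z = z, and dV = r dr dθ dz.

The integrand becomes 4r z, so

    ∭_E (4z sqrt(x^2 + y^2)) dV = ∫_{0}^{2π} ∫_{0}^{5} ∫_{0}^{1} (4r z) · r dz dr dθ.

Inner (z): 2r^2.
Middle (r from 0 to 5): 250/3.
Outer (θ): 500π/3.

Therefore the triple integral equals 500π/3.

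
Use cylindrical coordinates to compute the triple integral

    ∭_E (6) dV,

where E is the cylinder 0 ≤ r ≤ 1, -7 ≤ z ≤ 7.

In cylindrical coordinates, x = r cos(θ), y = r sin(θ), z = z, and dV = r dr dθ dz.

The integrand becomes 6, so

    ∭_E (6) dV = ∫_{0}^{2π} ∫_{0}^{1} ∫_{-7}^{7} (6) · r dz dr dθ.

Inner (z): 84r.
Middle (r from 0 to 1): 42.
Outer (θ): 84π.

Therefore the triple integral equals 84π.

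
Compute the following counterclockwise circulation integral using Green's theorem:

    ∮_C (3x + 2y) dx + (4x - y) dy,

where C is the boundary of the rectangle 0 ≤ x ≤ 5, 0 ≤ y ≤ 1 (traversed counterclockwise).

Green's theorem converts the closed line integral into a double integral over the enclosed region D:

    ∮_C P dx + Q dy = ∬_D (∂Q/∂x - ∂P/∂y) dA.

Here P = 3x + 2y, Q = 4x - y, so

    ∂Q/∂x = 4,    ∂P/∂y = 2,
    ∂Q/∂x - ∂P/∂y = 2.

D is the region 0 ≤ x ≤ 5, 0 ≤ y ≤ 1. Evaluating the double integral:

    ∬_D (2) dA = ∫_0^{5} ∫_0^{1} (2) dy dx.

Inner (y from 0 to 1): 2.
Outer (x from 0 to 5): 10.

Therefore ∮_C P dx + Q dy = 10.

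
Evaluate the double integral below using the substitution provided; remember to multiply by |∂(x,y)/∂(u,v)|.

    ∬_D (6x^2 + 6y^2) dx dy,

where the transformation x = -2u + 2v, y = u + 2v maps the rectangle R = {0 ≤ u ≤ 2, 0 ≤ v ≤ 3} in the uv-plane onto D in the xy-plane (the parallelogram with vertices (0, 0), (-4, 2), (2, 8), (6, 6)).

Compute the Jacobian determinant of (x, y) with respect to (u, v):

    ∂(x,y)/∂(u,v) = | -2  2 | = (-2)(2) - (2)(1) = -6.
                   | 1  2 |

Its absolute value is |J| = 6 (the area scaling factor).

Substituting x = -2u + 2v, y = u + 2v into the integrand,

    6x^2 + 6y^2 → 30u^2 - 24u v + 48v^2,

so the integral becomes

    ∬_R (30u^2 - 24u v + 48v^2) · |J| du dv = ∫_0^2 ∫_0^3 (180u^2 - 144u v + 288v^2) dv du.

Inner (v): 540u^2 - 648u + 2592.
Outer (u): 5328.

Therefore ∬_D (6x^2 + 6y^2) dx dy = 5328.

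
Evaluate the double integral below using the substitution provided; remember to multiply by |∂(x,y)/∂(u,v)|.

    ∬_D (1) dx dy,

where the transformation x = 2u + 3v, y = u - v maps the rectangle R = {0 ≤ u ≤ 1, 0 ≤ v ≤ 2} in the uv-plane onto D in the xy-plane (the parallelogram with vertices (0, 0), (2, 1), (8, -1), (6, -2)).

Compute the Jacobian determinant of (x, y) with respect to (u, v):

    ∂(x,y)/∂(u,v) = | 2  3 | = (2)(-1) - (3)(1) = -5.
                   | 1  -1 |

Its absolute value is |J| = 5 (the area scaling factor).

Substituting x = 2u + 3v, y = u - v into the integrand,

    1 → 1,

so the integral becomes

    ∬_R (1) · |J| du dv = ∫_0^1 ∫_0^2 (5) dv du.

Inner (v): 10.
Outer (u): 10.

Therefore ∬_D (1) dx dy = 10.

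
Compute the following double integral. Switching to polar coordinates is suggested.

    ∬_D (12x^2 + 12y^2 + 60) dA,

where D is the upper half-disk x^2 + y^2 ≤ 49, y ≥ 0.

The region D is 0 ≤ r ≤ 7, 0 ≤ θ ≤ π in polar coordinates, where x = r cos(θ), y = r sin(θ), and dA = r dr dθ.

Under the substitution, the integrand becomes 12r^2 + 60, so

    ∬_D (12x^2 + 12y^2 + 60) dA = ∫_{0}^{π} ∫_{0}^{7} (12r^2 + 60) · r dr dθ.

Inner integral (in r): ∫_{0}^{7} (12r^2 + 60) · r dr = 8673.

Outer integral (in θ): ∫_{0}^{π} (8673) dθ = 8673π.

Therefore ∬_D (12x^2 + 12y^2 + 60) dA = 8673π.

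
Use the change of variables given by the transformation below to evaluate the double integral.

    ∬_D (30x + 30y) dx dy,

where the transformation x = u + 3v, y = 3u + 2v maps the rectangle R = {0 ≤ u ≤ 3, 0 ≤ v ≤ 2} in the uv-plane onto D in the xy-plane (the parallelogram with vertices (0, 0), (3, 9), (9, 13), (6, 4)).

Compute the Jacobian determinant of (x, y) with respect to (u, v):

    ∂(x,y)/∂(u,v) = | 1  3 | = (1)(2) - (3)(3) = -7.
                   | 3  2 |

Its absolute value is |J| = 7 (the area scaling factor).

Substituting x = u + 3v, y = 3u + 2v into the integrand,

    30x + 30y → 120u + 150v,

so the integral becomes

    ∬_R (120u + 150v) · |J| du dv = ∫_0^3 ∫_0^2 (840u + 1050v) dv du.

Inner (v): 1680u + 2100.
Outer (u): 13860.

Therefore ∬_D (30x + 30y) dx dy = 13860.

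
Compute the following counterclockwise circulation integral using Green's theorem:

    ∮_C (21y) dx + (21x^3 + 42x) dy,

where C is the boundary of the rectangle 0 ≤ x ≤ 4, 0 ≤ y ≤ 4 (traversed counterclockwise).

Green's theorem converts the closed line integral into a double integral over the enclosed region D:

    ∮_C P dx + Q dy = ∬_D (∂Q/∂x - ∂P/∂y) dA.

Here P = 21y, Q = 21x^3 + 42x, so

    ∂Q/∂x = 63x^2 + 42,    ∂P/∂y = 21,
    ∂Q/∂x - ∂P/∂y = 63x^2 + 21.

D is the region 0 ≤ x ≤ 4, 0 ≤ y ≤ 4. Evaluating the double integral:

    ∬_D (63x^2 + 21) dA = ∫_0^{4} ∫_0^{4} (63x^2 + 21) dy dx.

Inner (y from 0 to 4): 252x^2 + 84.
Outer (x from 0 to 4): 5712.

Therefore ∮_C P dx + Q dy = 5712.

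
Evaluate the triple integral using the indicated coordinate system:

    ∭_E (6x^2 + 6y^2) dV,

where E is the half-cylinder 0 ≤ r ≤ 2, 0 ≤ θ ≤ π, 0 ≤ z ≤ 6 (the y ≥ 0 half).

In cylindrical coordinates, x = r cos(θ), y = r sin(θ), z = z, and dV = r dr dθ dz.

The integrand becomes 6r^2, so

    ∭_E (6x^2 + 6y^2) dV = ∫_{0}^{π} ∫_{0}^{2} ∫_{0}^{6} (6r^2) · r dz dr dθ.

Inner (z): 36r^3.
Middle (r from 0 to 2): 144.
Outer (θ): 144π.

Therefore the triple integral equals 144π.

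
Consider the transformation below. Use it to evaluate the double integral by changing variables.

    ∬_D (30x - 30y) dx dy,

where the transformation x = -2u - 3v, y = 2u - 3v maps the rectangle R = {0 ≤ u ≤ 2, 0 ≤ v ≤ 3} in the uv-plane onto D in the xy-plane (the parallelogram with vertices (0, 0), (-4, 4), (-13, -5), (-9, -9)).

Compute the Jacobian determinant of (x, y) with respect to (u, v):

    ∂(x,y)/∂(u,v) = | -2  -3 | = (-2)(-3) - (-3)(2) = 12.
                   | 2  -3 |

Its absolute value is |J| = 12 (the area scaling factor).

Substituting x = -2u - 3v, y = 2u - 3v into the integrand,

    30x - 30y → -120u,

so the integral becomes

    ∬_R (-120u) · |J| du dv = ∫_0^2 ∫_0^3 (-1440u) dv du.

Inner (v): -4320u.
Outer (u): -8640.

Therefore ∬_D (30x - 30y) dx dy = -8640.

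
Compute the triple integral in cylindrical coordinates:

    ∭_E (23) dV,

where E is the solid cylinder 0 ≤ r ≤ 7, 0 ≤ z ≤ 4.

In cylindrical coordinates, x = r cos(θ), y = r sin(θ), z = z, and dV = r dr dθ dz.

The integrand becomes 23, so

    ∭_E (23) dV = ∫_{0}^{2π} ∫_{0}^{7} ∫_{0}^{4} (23) · r dz dr dθ.

Inner (z): 92r.
Middle (r from 0 to 7): 2254.
Outer (θ): 4508π.

Therefore the triple integral equals 4508π.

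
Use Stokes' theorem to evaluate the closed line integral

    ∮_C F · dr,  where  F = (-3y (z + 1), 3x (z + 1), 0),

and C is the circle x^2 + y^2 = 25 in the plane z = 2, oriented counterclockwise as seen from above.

Let S be the flat disk x^2 + y^2 ≤ 25 in the plane z = 2, with upward unit normal n̂ = ẑ. By Stokes' theorem,

    ∮_C F · dr = ∬_S (∇ × F) · n̂ dS = ∬_D (curl F)_z dA,

where D is the disk x^2 + y^2 ≤ 25.

Compute the curl of F = (-3y (z + 1), 3x (z + 1), 0):
    (∇ × F)_x = ∂F_z/∂y - ∂F_y/∂z = -3x,
    (∇ × F)_y = ∂F_x/∂z - ∂F_z/∂x = -3y,
    (∇ × F)_z = ∂F_y/∂x - ∂F_x/∂y = 6z + 6.

On z = 2, (curl F)_z = 18.

Convert to polar (x = r cos θ, y = r sin θ, dA = r dr dθ); the integrand becomes 18, so

    ∬_D (curl F)_z dA = ∫_0^{2π} ∫_0^{5} (18) · r dr dθ.

Inner (r from 0 to 5): 225.
Outer (θ from 0 to 2π): 450π.

Therefore ∮_C F · dr = 450π.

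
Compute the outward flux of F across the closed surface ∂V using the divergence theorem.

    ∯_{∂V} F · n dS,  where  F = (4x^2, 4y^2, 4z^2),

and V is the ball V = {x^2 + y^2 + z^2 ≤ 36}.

By the divergence theorem,

    ∯_{∂V} F · n dS = ∭_V (∇ · F) dV.

Compute the divergence:
    ∇ · F = ∂F_x/∂x + ∂F_y/∂y + ∂F_z/∂z = 8x + 8y + 8z.

In spherical coordinates, x = ρ sin(φ) cos(θ), y = ρ sin(φ) sin(θ), z = ρ cos(φ), dV = ρ^2 sin(φ) dρ dφ dθ, with 0 ≤ ρ ≤ 6, 0 ≤ φ ≤ π, 0 ≤ θ ≤ 2π.

The integrand, after substitution and multiplying by the volume element, becomes (8ρ (sqrt(2)sin(φ)sin(θ + π/4) + cos(φ))) · ρ^2 sin(φ), so

    ∭_V (∇·F) dV = ∫_0^{2π} ∫_0^{π} ∫_0^{6} (8ρ (sqrt(2)sin(φ)sin(θ + π/4) + cos(φ))) · ρ^2 sin(φ) dρ dφ dθ.

Inner (ρ from 0 to 6): 2592(sqrt(2)sin(φ)sin(θ + π/4) + cos(φ))sin(φ).
Middle (φ from 0 to π): 1296sqrt(2)π sin(θ + π/4).
Outer (θ from 0 to 2π): 0.

Therefore ∯_{∂V} F · n dS = 0.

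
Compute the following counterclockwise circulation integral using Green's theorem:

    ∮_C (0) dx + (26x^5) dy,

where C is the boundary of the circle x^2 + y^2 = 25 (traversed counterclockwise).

Green's theorem converts the closed line integral into a double integral over the enclosed region D:

    ∮_C P dx + Q dy = ∬_D (∂Q/∂x - ∂P/∂y) dA.

Here P = 0, Q = 26x^5, so

    ∂Q/∂x = 130x^4,    ∂P/∂y = 0,
    ∂Q/∂x - ∂P/∂y = 130x^4.

D is the region x^2 + y^2 ≤ 25. Evaluating the double integral:

In polar coordinates (x = r cos θ, y = r sin θ, dA = r dr dθ) the integrand becomes 130r^4cos(θ)^4, so

    ∬_D (130x^4) dA = ∫_0^{2π} ∫_0^{5} (130r^4cos(θ)^4) · r dr dθ.

Inner (r from 0 to 5): 1015625cos(θ)^4/3.
Outer (θ from 0 to 2π): 1015625π/4.

Therefore ∮_C P dx + Q dy = 1015625π/4.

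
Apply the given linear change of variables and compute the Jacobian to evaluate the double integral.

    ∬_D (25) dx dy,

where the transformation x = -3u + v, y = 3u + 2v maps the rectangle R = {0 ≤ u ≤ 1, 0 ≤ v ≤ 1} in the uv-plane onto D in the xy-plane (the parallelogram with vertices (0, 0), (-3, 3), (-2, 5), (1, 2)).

Compute the Jacobian determinant of (x, y) with respect to (u, v):

    ∂(x,y)/∂(u,v) = | -3  1 | = (-3)(2) - (1)(3) = -9.
                   | 3  2 |

Its absolute value is |J| = 9 (the area scaling factor).

Substituting x = -3u + v, y = 3u + 2v into the integrand,

    25 → 25,

so the integral becomes

    ∬_R (25) · |J| du dv = ∫_0^1 ∫_0^1 (225) dv du.

Inner (v): 225.
Outer (u): 225.

Therefore ∬_D (25) dx dy = 225.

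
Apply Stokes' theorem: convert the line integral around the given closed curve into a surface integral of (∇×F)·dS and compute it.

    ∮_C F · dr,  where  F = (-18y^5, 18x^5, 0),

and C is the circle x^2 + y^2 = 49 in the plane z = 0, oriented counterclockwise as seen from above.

Let S be the flat disk x^2 + y^2 ≤ 49 in the plane z = 0, with upward unit normal n̂ = ẑ. By Stokes' theorem,

    ∮_C F · dr = ∬_S (∇ × F) · n̂ dS = ∬_D (curl F)_z dA,

where D is the disk x^2 + y^2 ≤ 49.

Compute the curl of F = (-18y^5, 18x^5, 0):
    (∇ × F)_x = ∂F_z/∂y - ∂F_y/∂z = 0,
    (∇ × F)_y = ∂F_x/∂z - ∂F_z/∂x = 0,
    (∇ × F)_z = ∂F_y/∂x - ∂F_x/∂y = 90x^4 + 90y^4.

On z = 0, (curl F)_z = 90x^4 + 90y^4.

Convert to polar (x = r cos θ, y = r sin θ, dA = r dr dθ); the integrand becomes 90r^4(sin(θ)^4 + cos(θ)^4), so

    ∬_D (curl F)_z dA = ∫_0^{2π} ∫_0^{7} (90r^4(sin(θ)^4 + cos(θ)^4)) · r dr dθ.

Inner (r from 0 to 7): 1764735sin(θ)^4 + 1764735cos(θ)^4.
Outer (θ from 0 to 2π): 5294205π/2.

Therefore ∮_C F · dr = 5294205π/2.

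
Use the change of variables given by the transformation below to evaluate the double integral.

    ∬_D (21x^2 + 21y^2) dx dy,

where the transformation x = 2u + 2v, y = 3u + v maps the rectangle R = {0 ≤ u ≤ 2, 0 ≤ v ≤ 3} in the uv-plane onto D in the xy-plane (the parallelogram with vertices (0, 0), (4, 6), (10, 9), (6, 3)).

Compute the Jacobian determinant of (x, y) with respect to (u, v):

    ∂(x,y)/∂(u,v) = | 2  2 | = (2)(1) - (2)(3) = -4.
                   | 3  1 |

Its absolute value is |J| = 4 (the area scaling factor).

Substituting x = 2u + 2v, y = 3u + v into the integrand,

    21x^2 + 21y^2 → 273u^2 + 294u v + 105v^2,

so the integral becomes

    ∬_R (273u^2 + 294u v + 105v^2) · |J| du dv = ∫_0^2 ∫_0^3 (1092u^2 + 1176u v + 420v^2) dv du.

Inner (v): 3276u^2 + 5292u + 3780.
Outer (u): 26880.

Therefore ∬_D (21x^2 + 21y^2) dx dy = 26880.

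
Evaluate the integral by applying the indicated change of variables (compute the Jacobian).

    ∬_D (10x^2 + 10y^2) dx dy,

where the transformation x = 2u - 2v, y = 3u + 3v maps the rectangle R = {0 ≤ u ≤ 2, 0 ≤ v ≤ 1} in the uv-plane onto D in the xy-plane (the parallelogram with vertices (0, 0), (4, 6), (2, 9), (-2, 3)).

Compute the Jacobian determinant of (x, y) with respect to (u, v):

    ∂(x,y)/∂(u,v) = | 2  -2 | = (2)(3) - (-2)(3) = 12.
                   | 3  3 |

Its absolute value is |J| = 12 (the area scaling factor).

Substituting x = 2u - 2v, y = 3u + 3v into the integrand,

    10x^2 + 10y^2 → 130u^2 + 100u v + 130v^2,

so the integral becomes

    ∬_R (130u^2 + 100u v + 130v^2) · |J| du dv = ∫_0^2 ∫_0^1 (1560u^2 + 1200u v + 1560v^2) dv du.

Inner (v): 1560u^2 + 600u + 520.
Outer (u): 6400.

Therefore ∬_D (10x^2 + 10y^2) dx dy = 6400.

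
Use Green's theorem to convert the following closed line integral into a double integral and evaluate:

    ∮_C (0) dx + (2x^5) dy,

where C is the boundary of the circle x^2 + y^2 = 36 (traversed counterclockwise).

Green's theorem converts the closed line integral into a double integral over the enclosed region D:

    ∮_C P dx + Q dy = ∬_D (∂Q/∂x - ∂P/∂y) dA.

Here P = 0, Q = 2x^5, so

    ∂Q/∂x = 10x^4,    ∂P/∂y = 0,
    ∂Q/∂x - ∂P/∂y = 10x^4.

D is the region x^2 + y^2 ≤ 36. Evaluating the double integral:

In polar coordinates (x = r cos θ, y = r sin θ, dA = r dr dθ) the integrand becomes 10r^4cos(θ)^4, so

    ∬_D (10x^4) dA = ∫_0^{2π} ∫_0^{6} (10r^4cos(θ)^4) · r dr dθ.

Inner (r from 0 to 6): 77760cos(θ)^4.
Outer (θ from 0 to 2π): 58320π.

Therefore ∮_C P dx + Q dy = 58320π.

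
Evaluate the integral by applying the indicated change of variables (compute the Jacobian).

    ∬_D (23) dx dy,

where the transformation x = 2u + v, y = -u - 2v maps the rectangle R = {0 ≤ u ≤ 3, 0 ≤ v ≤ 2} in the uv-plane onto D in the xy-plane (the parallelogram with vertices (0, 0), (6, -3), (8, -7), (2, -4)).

Compute the Jacobian determinant of (x, y) with respect to (u, v):

    ∂(x,y)/∂(u,v) = | 2  1 | = (2)(-2) - (1)(-1) = -3.
                   | -1  -2 |

Its absolute value is |J| = 3 (the area scaling factor).

Substituting x = 2u + v, y = -u - 2v into the integrand,

    23 → 23,

so the integral becomes

    ∬_R (23) · |J| du dv = ∫_0^3 ∫_0^2 (69) dv du.

Inner (v): 138.
Outer (u): 414.

Therefore ∬_D (23) dx dy = 414.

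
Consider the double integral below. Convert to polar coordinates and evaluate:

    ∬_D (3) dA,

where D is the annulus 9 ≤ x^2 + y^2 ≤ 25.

The region D is 3 ≤ r ≤ 5, 0 ≤ θ ≤ 2π in polar coordinates, where x = r cos(θ), y = r sin(θ), and dA = r dr dθ.

Under the substitution, the integrand becomes 3, so

    ∬_D (3) dA = ∫_{0}^{2π} ∫_{3}^{5} (3) · r dr dθ.

Inner integral (in r): ∫_{3}^{5} (3) · r dr = 24.

Outer integral (in θ): ∫_{0}^{2π} (24) dθ = 48π.

Therefore ∬_D (3) dA = 48π.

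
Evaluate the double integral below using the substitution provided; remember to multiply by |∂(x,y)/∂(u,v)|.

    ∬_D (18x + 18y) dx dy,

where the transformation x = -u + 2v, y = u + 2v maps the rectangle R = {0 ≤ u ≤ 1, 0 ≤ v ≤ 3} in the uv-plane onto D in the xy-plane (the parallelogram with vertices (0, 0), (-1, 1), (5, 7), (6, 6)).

Compute the Jacobian determinant of (x, y) with respect to (u, v):

    ∂(x,y)/∂(u,v) = | -1  2 | = (-1)(2) - (2)(1) = -4.
                   | 1  2 |

Its absolute value is |J| = 4 (the area scaling factor).

Substituting x = -u + 2v, y = u + 2v into the integrand,

    18x + 18y → 72v,

so the integral becomes

    ∬_R (72v) · |J| du dv = ∫_0^1 ∫_0^3 (288v) dv du.

Inner (v): 1296.
Outer (u): 1296.

Therefore ∬_D (18x + 18y) dx dy = 1296.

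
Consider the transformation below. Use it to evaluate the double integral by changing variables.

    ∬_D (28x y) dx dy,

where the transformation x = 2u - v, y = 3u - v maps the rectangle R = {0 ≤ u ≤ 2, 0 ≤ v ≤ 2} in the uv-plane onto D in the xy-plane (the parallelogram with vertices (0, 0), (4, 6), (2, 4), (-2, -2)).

Compute the Jacobian determinant of (x, y) with respect to (u, v):

    ∂(x,y)/∂(u,v) = | 2  -1 | = (2)(-1) - (-1)(3) = 1.
                   | 3  -1 |

Its absolute value is |J| = 1 (the area scaling factor).

Substituting x = 2u - v, y = 3u - v into the integrand,

    28x y → 168u^2 - 140u v + 28v^2,

so the integral becomes

    ∬_R (168u^2 - 140u v + 28v^2) · |J| du dv = ∫_0^2 ∫_0^2 (168u^2 - 140u v + 28v^2) dv du.

Inner (v): 336u^2 - 280u + 224/3.
Outer (u): 1456/3.

Therefore ∬_D (28x y) dx dy = 1456/3.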